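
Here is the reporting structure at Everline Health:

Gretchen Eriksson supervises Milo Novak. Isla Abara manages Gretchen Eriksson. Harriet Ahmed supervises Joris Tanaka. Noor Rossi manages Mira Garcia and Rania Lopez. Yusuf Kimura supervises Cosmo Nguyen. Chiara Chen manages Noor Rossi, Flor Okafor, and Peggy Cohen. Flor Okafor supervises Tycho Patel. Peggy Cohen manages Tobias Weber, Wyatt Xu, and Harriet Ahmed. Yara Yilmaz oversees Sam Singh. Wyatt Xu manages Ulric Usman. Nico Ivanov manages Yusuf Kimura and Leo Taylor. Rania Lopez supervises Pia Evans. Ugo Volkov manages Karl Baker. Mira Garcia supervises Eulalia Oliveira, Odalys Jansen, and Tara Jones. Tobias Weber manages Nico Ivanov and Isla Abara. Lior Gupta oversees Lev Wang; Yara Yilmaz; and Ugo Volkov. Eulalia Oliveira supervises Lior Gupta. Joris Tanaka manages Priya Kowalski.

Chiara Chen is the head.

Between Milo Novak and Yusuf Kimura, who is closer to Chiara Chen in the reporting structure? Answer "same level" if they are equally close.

Yusuf Kimura

Milo Novak is 5 levels below Chiara Chen; Yusuf Kimura is 4. Yusuf Kimura is higher.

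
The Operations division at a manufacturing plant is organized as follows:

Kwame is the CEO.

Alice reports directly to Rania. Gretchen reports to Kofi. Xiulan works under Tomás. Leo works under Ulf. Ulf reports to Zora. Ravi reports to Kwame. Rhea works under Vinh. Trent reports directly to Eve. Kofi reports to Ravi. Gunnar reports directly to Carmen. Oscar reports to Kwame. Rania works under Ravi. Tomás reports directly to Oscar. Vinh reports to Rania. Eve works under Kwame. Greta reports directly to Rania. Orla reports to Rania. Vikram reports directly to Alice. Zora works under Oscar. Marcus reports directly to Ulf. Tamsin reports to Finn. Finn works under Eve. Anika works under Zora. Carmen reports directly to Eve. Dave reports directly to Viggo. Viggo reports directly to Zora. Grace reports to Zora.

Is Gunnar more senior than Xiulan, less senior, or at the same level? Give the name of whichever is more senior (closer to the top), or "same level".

same level

Both Gunnar and Xiulan are 3 levels below Kwame.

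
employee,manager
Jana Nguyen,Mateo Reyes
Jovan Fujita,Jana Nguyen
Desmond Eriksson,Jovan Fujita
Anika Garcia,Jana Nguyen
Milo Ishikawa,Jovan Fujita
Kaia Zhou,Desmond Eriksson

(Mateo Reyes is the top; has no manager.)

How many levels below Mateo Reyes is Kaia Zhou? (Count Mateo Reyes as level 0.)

Chain from Kaia Zhou up to Mateo Reyes: Kaia Zhou → Desmond Eriksson → Jovan Fujita → Jana Nguyen → Mateo Reyes. That is 4 steps up, so Kaia Zhou is 4 levels below Mateo Reyes.

4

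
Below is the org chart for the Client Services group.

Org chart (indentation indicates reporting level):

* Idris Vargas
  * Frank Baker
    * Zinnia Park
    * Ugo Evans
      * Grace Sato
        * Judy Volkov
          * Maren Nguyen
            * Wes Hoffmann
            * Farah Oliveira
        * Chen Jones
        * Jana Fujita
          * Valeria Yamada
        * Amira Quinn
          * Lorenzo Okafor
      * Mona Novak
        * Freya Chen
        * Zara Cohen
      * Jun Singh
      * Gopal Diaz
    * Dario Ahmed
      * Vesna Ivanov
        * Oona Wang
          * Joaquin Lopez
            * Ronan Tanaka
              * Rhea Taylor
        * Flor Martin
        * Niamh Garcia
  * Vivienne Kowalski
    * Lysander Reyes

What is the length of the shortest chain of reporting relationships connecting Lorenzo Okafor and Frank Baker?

Lorenzo Okafor is in Frank Baker's organization: the chain from Lorenzo Okafor up to Frank Baker is Lorenzo Okafor → Amira Quinn → Grace Sato → Ugo Evans → Frank Baker, which is 4 links.

4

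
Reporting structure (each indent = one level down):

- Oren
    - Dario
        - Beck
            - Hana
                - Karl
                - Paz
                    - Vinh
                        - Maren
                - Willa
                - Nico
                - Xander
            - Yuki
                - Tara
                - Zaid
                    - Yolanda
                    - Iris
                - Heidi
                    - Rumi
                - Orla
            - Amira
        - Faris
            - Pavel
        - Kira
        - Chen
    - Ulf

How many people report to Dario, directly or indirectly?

Dario directly manages Beck, Faris, Kira, Chen. Under Beck: Amira, Yuki, Orla, Heidi, Rumi, Zaid, Iris, Yolanda, Tara, Hana, Xander, Nico, Willa, Paz, Vinh, Maren, Karl (17). Under Faris: Pavel (1). Kira has no reports. Chen has no reports. So Dario's organization is 4 direct reports plus everyone under them: 18 + 2 + 1 + 1 = 22.

22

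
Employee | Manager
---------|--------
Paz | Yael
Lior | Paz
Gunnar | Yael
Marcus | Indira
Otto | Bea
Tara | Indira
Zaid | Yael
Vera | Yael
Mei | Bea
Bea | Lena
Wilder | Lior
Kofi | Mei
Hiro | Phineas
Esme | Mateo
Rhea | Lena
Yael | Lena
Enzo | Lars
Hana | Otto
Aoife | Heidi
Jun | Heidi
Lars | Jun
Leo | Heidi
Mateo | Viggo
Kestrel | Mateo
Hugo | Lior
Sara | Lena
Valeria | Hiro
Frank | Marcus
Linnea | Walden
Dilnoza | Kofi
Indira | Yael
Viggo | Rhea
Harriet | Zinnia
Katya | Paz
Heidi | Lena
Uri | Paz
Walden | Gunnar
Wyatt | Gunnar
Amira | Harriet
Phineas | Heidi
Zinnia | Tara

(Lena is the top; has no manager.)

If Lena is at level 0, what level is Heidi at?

1

Chain from Heidi up to Lena: Heidi → Lena. That is 1 step up, so Heidi is 1 level below Lena.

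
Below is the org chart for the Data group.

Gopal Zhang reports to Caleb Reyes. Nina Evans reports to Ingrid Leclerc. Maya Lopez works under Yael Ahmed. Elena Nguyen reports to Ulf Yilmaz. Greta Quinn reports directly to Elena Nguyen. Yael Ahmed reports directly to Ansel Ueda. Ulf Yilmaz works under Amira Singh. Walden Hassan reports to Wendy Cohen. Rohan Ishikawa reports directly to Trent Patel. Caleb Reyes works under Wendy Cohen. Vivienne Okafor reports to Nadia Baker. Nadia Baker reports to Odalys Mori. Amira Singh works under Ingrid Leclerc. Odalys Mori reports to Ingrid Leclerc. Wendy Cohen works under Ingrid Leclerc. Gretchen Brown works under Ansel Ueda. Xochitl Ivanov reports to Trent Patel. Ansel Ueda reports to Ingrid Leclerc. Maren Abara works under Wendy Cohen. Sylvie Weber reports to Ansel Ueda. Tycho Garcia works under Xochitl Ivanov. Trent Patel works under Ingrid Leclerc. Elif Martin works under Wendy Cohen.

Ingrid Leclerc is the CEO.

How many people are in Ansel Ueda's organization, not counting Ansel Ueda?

Ansel Ueda directly manages Yael Ahmed, Gretchen Brown, Sylvie Weber. Under Yael Ahmed: Maya Lopez (1). Gretchen Brown has no reports. Sylvie Weber has no reports. So Ansel Ueda's organization is 3 direct reports plus everyone under them: 2 + 1 + 1 = 4.

4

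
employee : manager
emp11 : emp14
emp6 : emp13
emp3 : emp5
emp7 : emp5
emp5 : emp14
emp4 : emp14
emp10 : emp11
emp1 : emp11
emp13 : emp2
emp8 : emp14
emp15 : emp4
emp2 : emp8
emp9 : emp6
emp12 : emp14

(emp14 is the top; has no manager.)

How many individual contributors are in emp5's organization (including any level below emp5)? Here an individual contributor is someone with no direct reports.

The people in emp5's organization with no one reporting to them are emp3, emp7. That is 2.

2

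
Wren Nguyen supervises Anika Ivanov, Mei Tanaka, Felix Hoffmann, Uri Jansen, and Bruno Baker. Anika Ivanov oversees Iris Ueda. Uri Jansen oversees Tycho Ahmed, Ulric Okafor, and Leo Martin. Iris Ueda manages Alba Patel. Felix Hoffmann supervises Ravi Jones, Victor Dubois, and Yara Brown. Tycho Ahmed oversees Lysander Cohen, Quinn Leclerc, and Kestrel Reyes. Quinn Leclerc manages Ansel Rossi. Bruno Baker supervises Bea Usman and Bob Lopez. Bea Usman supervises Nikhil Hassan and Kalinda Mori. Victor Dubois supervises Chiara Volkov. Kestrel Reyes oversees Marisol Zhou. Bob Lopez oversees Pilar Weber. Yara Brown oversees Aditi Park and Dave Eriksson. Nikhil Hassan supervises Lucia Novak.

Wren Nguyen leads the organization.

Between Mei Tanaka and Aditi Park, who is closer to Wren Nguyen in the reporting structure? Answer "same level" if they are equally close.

Mei Tanaka

Mei Tanaka is 1 level below Wren Nguyen; Aditi Park is 3. Mei Tanaka is higher.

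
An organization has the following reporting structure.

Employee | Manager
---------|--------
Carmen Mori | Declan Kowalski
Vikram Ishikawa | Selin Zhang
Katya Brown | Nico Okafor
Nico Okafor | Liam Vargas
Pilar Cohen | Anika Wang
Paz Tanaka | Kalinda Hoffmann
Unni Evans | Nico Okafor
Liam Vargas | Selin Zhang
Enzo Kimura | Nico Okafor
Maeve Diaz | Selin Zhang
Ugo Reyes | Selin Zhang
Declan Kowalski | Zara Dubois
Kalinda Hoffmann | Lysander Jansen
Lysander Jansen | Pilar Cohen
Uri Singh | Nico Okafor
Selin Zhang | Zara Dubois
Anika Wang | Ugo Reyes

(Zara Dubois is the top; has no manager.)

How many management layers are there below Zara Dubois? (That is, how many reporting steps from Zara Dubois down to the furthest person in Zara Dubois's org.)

7

The longest chain under Zara Dubois runs Zara Dubois → Selin Zhang → Ugo Reyes → Anika Wang → Pilar Cohen → Lysander Jansen → Kalinda Hoffmann → Paz Tanaka, which is 7 levels below Zara Dubois.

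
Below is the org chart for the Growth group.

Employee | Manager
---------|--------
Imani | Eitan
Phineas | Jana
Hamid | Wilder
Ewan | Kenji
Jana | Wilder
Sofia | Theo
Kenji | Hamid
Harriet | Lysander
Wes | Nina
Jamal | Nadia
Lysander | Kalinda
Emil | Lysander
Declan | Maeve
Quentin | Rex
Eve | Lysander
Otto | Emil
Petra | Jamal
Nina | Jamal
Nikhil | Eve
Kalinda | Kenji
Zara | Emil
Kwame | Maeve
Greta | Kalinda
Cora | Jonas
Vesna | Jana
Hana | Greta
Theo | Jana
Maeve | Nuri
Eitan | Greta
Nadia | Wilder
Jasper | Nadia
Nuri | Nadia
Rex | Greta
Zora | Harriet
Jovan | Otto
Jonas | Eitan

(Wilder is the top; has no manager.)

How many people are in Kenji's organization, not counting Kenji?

19

Kenji directly manages Kalinda, Ewan. Under Kalinda: Lysander, Eve, Nikhil, Emil, Zara, Otto, Jovan, Harriet, Zora, Greta, Hana, Eitan, Imani, Jonas, Cora, Rex, Quentin (17). Ewan has no reports. So Kenji's organization is 2 direct reports plus everyone under them: 18 + 1 = 19.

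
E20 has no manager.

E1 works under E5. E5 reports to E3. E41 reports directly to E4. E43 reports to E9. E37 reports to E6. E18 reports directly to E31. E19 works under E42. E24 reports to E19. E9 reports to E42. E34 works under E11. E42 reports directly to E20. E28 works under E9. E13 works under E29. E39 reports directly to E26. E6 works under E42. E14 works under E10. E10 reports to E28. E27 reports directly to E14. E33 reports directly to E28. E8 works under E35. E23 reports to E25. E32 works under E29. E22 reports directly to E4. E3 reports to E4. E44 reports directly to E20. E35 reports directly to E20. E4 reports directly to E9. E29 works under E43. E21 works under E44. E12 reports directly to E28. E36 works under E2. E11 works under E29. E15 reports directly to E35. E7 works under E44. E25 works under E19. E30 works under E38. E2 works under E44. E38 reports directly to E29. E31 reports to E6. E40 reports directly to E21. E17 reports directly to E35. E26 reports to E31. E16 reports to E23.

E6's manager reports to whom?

E20

E6 reports to E42, and E42 reports to E20. So E6's skip-level manager is E20.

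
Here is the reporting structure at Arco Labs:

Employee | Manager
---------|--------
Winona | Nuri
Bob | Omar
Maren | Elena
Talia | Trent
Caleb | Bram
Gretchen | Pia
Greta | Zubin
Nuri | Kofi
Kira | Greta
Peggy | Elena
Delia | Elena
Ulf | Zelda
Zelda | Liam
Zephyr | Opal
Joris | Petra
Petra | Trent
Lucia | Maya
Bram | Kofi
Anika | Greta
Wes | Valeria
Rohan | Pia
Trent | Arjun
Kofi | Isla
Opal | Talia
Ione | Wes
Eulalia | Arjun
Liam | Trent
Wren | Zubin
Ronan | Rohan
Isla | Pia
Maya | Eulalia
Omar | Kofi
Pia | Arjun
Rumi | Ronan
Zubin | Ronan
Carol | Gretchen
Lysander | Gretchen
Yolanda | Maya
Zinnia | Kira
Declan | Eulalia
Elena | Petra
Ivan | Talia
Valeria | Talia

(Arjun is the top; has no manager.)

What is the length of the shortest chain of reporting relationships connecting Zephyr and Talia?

Zephyr is in Talia's organization: the chain from Zephyr up to Talia is Zephyr → Opal → Talia, which is 2 links.

2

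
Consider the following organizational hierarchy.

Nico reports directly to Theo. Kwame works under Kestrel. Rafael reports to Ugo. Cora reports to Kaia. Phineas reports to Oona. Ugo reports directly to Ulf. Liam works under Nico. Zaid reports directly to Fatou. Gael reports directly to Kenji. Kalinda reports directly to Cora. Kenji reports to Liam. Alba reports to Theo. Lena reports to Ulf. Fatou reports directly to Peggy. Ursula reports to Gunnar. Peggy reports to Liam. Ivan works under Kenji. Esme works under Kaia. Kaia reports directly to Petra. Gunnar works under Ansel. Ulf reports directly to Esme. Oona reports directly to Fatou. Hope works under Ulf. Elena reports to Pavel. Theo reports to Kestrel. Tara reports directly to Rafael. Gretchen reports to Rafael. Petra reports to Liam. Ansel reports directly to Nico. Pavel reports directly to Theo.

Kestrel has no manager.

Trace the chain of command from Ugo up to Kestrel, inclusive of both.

Ugo reports to Ulf. Ulf reports to Esme. Esme reports to Kaia. Kaia reports to Petra. Petra reports to Liam. Liam reports to Nico. Nico reports to Theo. Theo reports to Kestrel. Kestrel is at the top.

Ugo -> Ulf -> Esme -> Kaia -> Petra -> Liam -> Nico -> Theo -> Kestrel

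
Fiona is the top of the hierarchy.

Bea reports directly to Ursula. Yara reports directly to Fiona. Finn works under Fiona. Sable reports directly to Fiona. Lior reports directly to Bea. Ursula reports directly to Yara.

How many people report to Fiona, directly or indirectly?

Fiona directly manages Yara, Sable, Finn. Under Yara: Ursula, Bea, Lior (3). Sable has no reports. Finn has no reports. So Fiona's organization is 3 direct reports plus everyone under them: 4 + 1 + 1 = 6.

6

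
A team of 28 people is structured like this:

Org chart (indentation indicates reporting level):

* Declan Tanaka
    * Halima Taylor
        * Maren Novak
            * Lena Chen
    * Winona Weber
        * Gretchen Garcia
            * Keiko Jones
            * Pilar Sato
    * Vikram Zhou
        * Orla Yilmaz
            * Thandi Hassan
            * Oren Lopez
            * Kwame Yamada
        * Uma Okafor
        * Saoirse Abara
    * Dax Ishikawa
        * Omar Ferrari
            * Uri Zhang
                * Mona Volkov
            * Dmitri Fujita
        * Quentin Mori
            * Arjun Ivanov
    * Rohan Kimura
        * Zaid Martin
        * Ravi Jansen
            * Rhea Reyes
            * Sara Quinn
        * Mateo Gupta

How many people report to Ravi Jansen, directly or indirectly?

2

Ravi Jansen directly manages Rhea Reyes, Sara Quinn. Rhea Reyes has no reports. Sara Quinn has no reports. So Ravi Jansen's organization is 2 direct reports plus everyone under them: 1 + 1 = 2.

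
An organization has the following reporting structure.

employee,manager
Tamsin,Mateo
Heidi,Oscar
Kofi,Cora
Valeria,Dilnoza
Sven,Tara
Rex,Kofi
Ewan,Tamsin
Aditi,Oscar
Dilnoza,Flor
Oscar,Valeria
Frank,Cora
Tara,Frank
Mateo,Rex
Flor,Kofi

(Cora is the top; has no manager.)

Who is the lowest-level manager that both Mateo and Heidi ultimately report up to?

Mateo's chain of managers is Rex, Kofi, Cora. Heidi's chain of managers is Oscar, Valeria, Dilnoza, Flor, Kofi, Cora. The first manager that appears in both chains is Kofi.

Kofi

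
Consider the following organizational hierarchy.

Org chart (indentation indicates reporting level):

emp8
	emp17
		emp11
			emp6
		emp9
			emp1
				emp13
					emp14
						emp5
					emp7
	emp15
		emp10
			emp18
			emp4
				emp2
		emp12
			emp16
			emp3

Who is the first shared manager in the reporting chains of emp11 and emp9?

emp17

emp11's chain of managers is emp17, emp8. emp9's chain of managers is emp17, emp8. The first manager that appears in both chains is emp17.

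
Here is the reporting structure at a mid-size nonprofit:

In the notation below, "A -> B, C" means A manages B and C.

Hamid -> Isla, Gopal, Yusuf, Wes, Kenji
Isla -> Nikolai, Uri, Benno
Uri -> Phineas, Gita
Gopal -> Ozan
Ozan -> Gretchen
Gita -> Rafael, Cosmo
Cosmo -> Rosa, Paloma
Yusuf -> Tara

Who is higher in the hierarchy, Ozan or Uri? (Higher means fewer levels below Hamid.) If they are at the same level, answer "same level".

same level

Both Ozan and Uri are 2 levels below Hamid.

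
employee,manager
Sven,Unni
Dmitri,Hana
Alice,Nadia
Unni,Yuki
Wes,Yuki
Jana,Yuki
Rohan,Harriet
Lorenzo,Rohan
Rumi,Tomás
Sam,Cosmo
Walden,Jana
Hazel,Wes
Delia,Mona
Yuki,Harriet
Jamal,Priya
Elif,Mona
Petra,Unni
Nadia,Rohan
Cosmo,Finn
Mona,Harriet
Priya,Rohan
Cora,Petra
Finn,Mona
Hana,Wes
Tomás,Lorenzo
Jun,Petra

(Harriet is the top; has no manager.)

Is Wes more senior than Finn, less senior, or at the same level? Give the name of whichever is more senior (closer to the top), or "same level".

same level

Both Wes and Finn are 2 levels below Harriet.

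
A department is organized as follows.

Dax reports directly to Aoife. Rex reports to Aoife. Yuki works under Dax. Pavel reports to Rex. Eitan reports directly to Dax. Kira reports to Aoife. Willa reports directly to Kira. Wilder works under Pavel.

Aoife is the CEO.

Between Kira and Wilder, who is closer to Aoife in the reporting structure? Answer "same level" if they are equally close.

Kira is 1 level below Aoife; Wilder is 3. Kira is higher.

Kira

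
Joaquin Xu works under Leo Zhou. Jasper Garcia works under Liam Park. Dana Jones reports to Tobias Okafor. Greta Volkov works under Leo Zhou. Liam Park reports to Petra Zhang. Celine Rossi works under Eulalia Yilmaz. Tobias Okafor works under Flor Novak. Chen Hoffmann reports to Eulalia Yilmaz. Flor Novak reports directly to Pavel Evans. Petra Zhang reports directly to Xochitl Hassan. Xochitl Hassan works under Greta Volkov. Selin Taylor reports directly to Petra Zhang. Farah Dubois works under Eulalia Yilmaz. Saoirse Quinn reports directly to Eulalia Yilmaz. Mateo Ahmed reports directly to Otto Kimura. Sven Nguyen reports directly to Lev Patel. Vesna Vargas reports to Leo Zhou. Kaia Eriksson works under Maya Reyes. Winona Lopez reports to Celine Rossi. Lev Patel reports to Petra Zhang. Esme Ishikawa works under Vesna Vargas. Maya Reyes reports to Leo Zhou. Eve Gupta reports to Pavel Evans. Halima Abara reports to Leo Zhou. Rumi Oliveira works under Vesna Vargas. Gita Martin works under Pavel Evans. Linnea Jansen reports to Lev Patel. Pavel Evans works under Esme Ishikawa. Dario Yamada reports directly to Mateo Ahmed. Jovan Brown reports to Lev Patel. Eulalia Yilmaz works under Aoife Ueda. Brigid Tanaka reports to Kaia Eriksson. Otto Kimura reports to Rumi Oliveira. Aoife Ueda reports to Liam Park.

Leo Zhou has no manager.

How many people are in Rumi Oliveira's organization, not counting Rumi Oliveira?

3

Rumi Oliveira directly manages Otto Kimura. Under Otto Kimura: Mateo Ahmed, Dario Yamada (2). That's 3 in total.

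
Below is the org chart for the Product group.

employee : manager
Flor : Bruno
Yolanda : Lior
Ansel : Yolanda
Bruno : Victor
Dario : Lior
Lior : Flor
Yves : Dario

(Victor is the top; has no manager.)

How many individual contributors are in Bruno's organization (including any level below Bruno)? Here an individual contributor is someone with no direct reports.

The people in Bruno's organization with no one reporting to them are Yves, Ansel. That is 2.

2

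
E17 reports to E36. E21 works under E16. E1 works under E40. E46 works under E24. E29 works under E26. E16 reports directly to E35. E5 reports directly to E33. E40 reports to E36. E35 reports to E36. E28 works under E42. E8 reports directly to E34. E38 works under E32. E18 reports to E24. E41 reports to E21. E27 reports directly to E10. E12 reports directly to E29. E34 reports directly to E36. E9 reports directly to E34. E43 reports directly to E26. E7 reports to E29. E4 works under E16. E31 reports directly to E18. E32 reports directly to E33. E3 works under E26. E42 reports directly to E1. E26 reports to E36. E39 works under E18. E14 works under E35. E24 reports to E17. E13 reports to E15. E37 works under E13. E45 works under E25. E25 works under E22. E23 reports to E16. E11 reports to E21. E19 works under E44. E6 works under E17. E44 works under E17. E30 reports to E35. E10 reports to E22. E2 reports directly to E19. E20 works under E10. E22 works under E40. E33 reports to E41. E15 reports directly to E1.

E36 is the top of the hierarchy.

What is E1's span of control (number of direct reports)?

E1 directly manages E15, E42. That is 2 direct reports.

2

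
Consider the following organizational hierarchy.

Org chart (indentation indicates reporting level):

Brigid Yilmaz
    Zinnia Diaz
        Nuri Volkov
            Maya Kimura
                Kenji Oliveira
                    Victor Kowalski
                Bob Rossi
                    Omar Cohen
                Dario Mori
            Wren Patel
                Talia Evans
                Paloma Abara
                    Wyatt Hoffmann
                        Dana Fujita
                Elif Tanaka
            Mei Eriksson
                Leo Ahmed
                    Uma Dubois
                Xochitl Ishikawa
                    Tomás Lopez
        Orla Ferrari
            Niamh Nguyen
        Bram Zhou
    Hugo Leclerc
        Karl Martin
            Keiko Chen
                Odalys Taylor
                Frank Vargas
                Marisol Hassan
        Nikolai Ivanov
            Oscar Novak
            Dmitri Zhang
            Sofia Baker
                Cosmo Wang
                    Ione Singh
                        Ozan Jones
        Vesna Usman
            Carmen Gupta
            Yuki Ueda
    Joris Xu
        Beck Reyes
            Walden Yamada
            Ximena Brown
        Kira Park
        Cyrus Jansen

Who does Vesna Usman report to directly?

Hugo Leclerc

Vesna Usman reports directly to Hugo Leclerc.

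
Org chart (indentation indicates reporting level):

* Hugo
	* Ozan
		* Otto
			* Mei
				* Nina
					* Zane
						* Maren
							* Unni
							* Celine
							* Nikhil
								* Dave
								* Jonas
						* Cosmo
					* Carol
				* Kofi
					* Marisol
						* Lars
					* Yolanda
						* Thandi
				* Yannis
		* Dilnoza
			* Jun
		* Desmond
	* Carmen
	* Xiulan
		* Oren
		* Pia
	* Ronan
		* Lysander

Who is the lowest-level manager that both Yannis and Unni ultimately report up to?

Yannis's chain of managers is Mei, Otto, Ozan, Hugo. Unni's chain of managers is Maren, Zane, Nina, Mei, Otto, Ozan, Hugo. The first manager that appears in both chains is Mei.

Mei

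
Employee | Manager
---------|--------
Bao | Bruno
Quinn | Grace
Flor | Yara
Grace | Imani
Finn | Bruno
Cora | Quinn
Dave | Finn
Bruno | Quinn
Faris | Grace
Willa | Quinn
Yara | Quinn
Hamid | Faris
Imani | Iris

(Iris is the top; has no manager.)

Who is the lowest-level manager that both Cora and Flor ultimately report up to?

Cora's chain of managers is Quinn, Grace, Imani, Iris. Flor's chain of managers is Yara, Quinn, Grace, Imani, Iris. The first manager that appears in both chains is Quinn.

Quinn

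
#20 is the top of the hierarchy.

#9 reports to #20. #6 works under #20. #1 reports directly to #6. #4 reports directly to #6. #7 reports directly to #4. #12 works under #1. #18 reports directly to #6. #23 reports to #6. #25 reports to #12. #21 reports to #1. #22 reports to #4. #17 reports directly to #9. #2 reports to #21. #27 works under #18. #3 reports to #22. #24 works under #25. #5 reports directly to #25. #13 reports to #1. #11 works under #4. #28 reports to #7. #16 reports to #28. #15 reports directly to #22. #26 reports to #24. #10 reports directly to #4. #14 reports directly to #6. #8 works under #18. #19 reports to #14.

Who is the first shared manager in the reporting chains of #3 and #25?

#3's chain of managers is #22, #4, #6, #20. #25's chain of managers is #12, #1, #6, #20. The first manager that appears in both chains is #6.

#6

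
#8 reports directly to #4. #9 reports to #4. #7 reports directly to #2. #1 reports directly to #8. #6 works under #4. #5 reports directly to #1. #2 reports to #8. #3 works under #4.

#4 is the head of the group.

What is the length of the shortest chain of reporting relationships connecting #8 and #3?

2

#8 is 1 level below #4, and #3 is 1 level below #4 (their lowest common manager). The shortest path runs up from #8 to #4 and back down to #3: 1 + 1 = 2 links.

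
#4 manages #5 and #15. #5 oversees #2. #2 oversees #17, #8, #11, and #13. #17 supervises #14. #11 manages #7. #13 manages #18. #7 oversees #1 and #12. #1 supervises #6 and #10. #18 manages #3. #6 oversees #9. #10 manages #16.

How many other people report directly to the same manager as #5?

1

#5 reports to #4. #4's other direct reports are #15 — 1 peer.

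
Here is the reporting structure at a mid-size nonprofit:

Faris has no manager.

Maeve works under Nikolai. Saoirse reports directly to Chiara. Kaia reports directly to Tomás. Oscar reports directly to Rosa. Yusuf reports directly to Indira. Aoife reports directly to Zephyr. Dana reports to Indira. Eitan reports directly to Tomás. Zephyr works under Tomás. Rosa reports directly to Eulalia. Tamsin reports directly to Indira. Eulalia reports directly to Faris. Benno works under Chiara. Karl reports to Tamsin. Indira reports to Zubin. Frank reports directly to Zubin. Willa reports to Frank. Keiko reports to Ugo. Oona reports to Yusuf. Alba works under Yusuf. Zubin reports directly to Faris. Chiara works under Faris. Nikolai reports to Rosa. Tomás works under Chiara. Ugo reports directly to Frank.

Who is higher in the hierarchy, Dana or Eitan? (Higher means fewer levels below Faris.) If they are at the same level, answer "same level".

same level

Both Dana and Eitan are 3 levels below Faris.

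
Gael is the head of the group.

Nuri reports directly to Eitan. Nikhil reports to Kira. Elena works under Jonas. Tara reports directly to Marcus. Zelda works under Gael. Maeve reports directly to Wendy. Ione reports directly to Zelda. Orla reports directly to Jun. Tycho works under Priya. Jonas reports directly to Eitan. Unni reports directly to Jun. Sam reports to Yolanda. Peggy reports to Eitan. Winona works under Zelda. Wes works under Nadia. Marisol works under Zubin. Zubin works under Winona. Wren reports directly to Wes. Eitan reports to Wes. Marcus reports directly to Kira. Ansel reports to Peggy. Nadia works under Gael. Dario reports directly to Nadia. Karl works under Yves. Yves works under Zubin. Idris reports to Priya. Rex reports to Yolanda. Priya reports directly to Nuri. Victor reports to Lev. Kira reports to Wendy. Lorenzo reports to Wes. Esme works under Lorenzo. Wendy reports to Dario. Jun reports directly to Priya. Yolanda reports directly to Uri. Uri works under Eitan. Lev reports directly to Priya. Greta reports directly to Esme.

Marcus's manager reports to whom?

Wendy

Marcus reports to Kira, and Kira reports to Wendy. So Marcus's skip-level manager is Wendy.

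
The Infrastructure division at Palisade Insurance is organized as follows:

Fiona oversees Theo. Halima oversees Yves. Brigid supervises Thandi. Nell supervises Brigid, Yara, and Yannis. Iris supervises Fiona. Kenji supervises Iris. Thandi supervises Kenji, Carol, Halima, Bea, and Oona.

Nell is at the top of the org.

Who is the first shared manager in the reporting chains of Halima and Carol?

Halima's chain of managers is Thandi, Brigid, Nell. Carol's chain of managers is Thandi, Brigid, Nell. The first manager that appears in both chains is Thandi.

Thandi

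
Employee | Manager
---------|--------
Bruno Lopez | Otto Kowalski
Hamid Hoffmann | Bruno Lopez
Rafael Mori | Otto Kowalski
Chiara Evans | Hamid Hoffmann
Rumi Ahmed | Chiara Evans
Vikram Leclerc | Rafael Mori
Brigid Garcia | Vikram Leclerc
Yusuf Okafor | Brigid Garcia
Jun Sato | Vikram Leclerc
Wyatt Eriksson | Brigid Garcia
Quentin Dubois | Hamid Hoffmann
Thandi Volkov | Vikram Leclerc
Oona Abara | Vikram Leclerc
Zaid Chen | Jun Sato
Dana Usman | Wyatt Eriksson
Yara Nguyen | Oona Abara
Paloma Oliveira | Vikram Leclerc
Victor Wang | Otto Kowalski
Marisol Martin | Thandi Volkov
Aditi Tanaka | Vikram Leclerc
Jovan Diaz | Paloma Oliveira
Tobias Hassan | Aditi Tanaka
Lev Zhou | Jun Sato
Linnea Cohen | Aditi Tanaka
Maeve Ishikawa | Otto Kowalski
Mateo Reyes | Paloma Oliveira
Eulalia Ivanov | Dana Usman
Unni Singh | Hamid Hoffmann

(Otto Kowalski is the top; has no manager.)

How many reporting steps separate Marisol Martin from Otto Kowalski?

4

Chain from Marisol Martin up to Otto Kowalski: Marisol Martin → Thandi Volkov → Vikram Leclerc → Rafael Mori → Otto Kowalski. That is 4 steps up, so Marisol Martin is 4 levels below Otto Kowalski.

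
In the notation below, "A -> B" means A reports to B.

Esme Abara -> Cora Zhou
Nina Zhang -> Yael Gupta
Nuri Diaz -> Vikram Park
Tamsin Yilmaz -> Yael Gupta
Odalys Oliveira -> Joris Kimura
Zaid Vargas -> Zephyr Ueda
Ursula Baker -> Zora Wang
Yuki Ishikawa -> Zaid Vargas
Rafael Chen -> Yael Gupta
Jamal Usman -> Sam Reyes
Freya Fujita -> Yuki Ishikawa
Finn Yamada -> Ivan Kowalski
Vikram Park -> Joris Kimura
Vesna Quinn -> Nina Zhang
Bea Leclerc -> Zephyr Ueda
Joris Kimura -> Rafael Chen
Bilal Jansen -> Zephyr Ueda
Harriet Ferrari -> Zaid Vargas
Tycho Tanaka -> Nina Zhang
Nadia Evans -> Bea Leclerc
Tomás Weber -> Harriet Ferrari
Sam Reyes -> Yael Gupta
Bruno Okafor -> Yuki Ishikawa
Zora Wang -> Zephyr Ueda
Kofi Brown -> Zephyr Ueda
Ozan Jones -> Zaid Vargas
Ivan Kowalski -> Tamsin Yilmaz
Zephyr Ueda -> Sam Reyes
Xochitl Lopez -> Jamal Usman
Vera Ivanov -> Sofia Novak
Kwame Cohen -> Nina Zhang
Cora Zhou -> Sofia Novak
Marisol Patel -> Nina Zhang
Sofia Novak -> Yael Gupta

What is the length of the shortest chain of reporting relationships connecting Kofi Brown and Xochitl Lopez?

Kofi Brown is 2 levels below Sam Reyes, and Xochitl Lopez is 2 levels below Sam Reyes (their lowest common manager). The shortest path runs up from Kofi Brown to Sam Reyes and back down to Xochitl Lopez: 2 + 2 = 4 links.

4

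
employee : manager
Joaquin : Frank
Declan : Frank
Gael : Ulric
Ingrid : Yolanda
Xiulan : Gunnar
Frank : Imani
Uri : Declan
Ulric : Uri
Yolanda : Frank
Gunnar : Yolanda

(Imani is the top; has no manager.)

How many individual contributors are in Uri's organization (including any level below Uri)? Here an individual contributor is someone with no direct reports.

The only person in Uri's organization with no one reporting to them is Gael. That is 1.

1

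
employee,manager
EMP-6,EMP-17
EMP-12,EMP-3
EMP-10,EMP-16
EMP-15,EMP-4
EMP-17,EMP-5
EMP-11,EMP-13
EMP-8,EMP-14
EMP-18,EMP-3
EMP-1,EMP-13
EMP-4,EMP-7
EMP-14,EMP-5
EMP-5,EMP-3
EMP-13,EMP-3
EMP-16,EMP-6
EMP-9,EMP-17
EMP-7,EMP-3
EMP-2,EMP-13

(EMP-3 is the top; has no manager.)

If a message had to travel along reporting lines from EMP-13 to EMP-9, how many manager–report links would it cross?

EMP-13 is 1 level below EMP-3, and EMP-9 is 3 levels below EMP-3 (their lowest common manager). The shortest path runs up from EMP-13 to EMP-3 and back down to EMP-9: 1 + 3 = 4 links.

4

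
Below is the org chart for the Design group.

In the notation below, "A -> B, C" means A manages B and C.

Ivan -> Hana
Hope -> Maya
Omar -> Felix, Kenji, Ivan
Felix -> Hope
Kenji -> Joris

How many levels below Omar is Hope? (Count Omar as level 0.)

Chain from Hope up to Omar: Hope → Felix → Omar. That is 2 steps up, so Hope is 2 levels below Omar.

2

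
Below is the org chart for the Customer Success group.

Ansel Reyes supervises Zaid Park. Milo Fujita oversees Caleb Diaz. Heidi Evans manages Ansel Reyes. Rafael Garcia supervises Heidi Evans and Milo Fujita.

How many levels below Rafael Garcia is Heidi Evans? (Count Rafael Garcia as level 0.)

Chain from Heidi Evans up to Rafael Garcia: Heidi Evans → Rafael Garcia. That is 1 step up, so Heidi Evans is 1 level below Rafael Garcia.

1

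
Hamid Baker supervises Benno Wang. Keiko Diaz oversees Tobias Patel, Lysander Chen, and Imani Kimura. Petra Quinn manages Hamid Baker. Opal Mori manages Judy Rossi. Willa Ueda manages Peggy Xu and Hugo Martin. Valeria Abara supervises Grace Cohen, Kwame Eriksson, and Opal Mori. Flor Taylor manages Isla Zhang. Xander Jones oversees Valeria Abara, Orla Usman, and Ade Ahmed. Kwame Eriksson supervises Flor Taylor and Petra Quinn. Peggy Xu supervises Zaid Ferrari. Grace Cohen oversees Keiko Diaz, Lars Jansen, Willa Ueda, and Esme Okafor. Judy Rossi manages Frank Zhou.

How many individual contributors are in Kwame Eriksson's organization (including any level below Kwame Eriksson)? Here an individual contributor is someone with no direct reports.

The people in Kwame Eriksson's organization with no one reporting to them are Benno Wang, Isla Zhang. That is 2.

2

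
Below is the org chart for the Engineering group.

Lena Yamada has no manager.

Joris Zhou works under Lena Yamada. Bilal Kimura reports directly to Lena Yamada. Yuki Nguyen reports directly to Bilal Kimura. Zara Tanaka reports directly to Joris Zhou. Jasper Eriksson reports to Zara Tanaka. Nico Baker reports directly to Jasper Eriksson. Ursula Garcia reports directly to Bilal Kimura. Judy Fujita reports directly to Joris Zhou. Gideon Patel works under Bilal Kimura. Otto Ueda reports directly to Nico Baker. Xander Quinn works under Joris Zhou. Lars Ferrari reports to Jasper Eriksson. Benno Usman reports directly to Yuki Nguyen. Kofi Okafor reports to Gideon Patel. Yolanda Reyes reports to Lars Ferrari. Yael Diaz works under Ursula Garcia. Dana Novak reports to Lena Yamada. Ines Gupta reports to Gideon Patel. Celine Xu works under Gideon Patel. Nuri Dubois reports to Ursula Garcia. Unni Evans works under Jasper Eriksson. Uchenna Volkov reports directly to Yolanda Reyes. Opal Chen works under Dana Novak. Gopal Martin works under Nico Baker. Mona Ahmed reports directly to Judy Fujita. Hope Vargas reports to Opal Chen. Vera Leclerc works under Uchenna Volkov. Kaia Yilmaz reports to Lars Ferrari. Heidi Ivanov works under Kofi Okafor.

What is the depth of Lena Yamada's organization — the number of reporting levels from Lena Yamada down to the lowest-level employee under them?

The longest chain under Lena Yamada runs Lena Yamada → Joris Zhou → Zara Tanaka → Jasper Eriksson → Lars Ferrari → Yolanda Reyes → Uchenna Volkov → Vera Leclerc, which is 7 levels below Lena Yamada.

7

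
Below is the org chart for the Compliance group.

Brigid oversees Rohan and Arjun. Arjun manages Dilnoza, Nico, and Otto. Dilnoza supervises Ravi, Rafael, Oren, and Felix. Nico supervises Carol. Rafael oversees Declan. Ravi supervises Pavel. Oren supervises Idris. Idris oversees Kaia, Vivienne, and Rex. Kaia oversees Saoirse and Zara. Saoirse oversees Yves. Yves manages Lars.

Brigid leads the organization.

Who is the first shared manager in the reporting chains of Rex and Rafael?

Dilnoza

Rex's chain of managers is Idris, Oren, Dilnoza, Arjun, Brigid. Rafael's chain of managers is Dilnoza, Arjun, Brigid. The first manager that appears in both chains is Dilnoza.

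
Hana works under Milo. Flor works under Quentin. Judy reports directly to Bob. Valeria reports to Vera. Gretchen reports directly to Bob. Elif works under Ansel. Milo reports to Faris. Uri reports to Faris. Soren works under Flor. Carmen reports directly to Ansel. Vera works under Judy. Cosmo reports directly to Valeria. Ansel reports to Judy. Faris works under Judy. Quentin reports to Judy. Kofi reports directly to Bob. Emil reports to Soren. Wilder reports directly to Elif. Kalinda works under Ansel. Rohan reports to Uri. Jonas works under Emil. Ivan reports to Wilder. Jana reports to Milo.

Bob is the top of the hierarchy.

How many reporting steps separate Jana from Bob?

Chain from Jana up to Bob: Jana → Milo → Faris → Judy → Bob. That is 4 steps up, so Jana is 4 levels below Bob.

4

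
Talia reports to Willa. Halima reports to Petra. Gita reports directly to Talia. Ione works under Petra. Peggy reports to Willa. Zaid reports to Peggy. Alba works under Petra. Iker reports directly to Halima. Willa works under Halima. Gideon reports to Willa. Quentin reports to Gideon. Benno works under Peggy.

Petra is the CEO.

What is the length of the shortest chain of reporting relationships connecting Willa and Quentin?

Quentin is in Willa's organization: the chain from Quentin up to Willa is Quentin → Gideon → Willa, which is 2 links.

2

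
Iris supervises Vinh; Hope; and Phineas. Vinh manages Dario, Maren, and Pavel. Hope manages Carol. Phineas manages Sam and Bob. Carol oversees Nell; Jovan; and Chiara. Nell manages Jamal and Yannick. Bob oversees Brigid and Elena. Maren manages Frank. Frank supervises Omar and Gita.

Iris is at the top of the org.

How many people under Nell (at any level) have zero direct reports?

The people in Nell's organization with no one reporting to them are Yannick, Jamal. That is 2.

2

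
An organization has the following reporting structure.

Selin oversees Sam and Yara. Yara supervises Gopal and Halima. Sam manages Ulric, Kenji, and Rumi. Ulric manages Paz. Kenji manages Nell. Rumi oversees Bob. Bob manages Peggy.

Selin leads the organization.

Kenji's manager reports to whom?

Kenji reports to Sam, and Sam reports to Selin. So Kenji's skip-level manager is Selin.

Selin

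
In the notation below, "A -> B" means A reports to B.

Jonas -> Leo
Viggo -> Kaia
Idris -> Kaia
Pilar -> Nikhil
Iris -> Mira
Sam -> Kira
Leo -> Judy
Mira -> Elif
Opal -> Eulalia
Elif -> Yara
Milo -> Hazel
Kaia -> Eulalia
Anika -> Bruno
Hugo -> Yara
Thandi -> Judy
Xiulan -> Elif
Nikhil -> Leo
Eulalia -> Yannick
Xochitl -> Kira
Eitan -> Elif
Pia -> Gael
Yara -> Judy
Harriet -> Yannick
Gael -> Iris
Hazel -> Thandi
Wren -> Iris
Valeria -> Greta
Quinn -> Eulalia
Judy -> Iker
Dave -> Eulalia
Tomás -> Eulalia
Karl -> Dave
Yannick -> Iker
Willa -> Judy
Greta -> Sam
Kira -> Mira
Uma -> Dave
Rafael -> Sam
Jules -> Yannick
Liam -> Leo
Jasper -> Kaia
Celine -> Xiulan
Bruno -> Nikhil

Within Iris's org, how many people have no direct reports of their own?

The people in Iris's organization with no one reporting to them are Wren, Pia. That is 2.

2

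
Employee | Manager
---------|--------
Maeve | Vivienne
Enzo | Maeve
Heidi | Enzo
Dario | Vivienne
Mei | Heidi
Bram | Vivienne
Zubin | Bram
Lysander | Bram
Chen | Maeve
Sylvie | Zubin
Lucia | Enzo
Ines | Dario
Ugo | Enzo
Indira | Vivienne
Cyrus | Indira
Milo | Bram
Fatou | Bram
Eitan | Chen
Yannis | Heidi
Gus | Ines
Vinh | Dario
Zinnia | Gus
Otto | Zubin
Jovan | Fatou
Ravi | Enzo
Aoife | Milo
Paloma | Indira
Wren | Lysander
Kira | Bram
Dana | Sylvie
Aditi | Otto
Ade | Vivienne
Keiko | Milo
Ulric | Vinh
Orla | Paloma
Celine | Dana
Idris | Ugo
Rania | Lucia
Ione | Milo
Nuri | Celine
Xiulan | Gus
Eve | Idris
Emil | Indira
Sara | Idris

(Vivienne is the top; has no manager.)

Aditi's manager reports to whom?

Zubin

Aditi reports to Otto, and Otto reports to Zubin. So Aditi's skip-level manager is Zubin.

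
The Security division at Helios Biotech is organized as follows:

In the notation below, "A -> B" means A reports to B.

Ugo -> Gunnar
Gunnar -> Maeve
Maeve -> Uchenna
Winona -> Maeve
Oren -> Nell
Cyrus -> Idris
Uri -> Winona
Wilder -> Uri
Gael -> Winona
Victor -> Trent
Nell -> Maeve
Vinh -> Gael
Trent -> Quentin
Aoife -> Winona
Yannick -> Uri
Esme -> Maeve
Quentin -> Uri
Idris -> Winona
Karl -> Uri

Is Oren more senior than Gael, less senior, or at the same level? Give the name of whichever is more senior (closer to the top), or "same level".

same level

Both Oren and Gael are 3 levels below Uchenna.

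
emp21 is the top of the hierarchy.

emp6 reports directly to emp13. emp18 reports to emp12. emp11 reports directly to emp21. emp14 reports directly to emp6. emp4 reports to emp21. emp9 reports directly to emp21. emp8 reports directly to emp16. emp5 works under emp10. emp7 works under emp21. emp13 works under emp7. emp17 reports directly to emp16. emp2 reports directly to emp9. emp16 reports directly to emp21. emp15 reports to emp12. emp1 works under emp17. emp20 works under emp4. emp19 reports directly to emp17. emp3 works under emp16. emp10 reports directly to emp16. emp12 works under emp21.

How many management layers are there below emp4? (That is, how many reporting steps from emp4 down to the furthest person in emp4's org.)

1

The longest chain under emp4 runs emp4 → emp20, which is 1 level below emp4.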